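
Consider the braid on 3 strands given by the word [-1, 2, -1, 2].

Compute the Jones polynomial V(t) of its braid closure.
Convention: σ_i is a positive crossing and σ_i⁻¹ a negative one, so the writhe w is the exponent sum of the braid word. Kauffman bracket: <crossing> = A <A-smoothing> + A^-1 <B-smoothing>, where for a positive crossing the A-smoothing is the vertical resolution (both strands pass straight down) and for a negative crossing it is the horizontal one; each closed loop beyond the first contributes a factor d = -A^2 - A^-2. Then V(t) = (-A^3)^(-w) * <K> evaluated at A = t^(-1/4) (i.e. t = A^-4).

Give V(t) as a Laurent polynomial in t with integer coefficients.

Braid: s1^-1 s2 s1^-1 s2 on 3 strands, 4 crossings.
Writhe w = (#positive) - (#negative) = 2 - 2 = 0.
Enumerate smoothing states for the bracket polynomial. There are 2^4 = 16 states.
For each crossing: s=0 is the vertical smoothing, s=1 horizontal. Crossing k contributes A^(sign_k * (1 - 2*s_k)); loop factor d = -A^2 - A^-2.
  state 0000: A-exp=+0, loops=3, term = A^0 * d^2
  state 0001: A-exp=-2, loops=2, term = A^-2 * d^1
  state 0010: A-exp=+2, loops=2, term = A^2 * d^1
  state 0011: A-exp=+0, loops=1, term = A^0 * d^0
  state 0100: A-exp=-2, loops=2, term = A^-2 * d^1
  state 0101: A-exp=-4, loops=3, term = A^-4 * d^2
  state 0110: A-exp=+0, loops=1, term = A^0 * d^0
  state 0111: A-exp=-2, loops=2, term = A^-2 * d^1
  state 1000: A-exp=+2, loops=2, term = A^2 * d^1
  state 1001: A-exp=+0, loops=1, term = A^0 * d^0
  state 1010: A-exp=+4, loops=3, term = A^4 * d^2
  state 1011: A-exp=+2, loops=2, term = A^2 * d^1
  state 1100: A-exp=+0, loops=1, term = A^0 * d^0
  state 1101: A-exp=-2, loops=2, term = A^-2 * d^1
  state 1110: A-exp=+2, loops=2, term = A^2 * d^1
  state 1111: A-exp=+0, loops=1, term = A^0 * d^0
Collect the terms by A-exponent (count of states per loop number):
Powers of d = -A^2 - A^-2: d^2 = A^4 + 2 + A^-4.
  A^4 * (d^2) = A^8 + 2*A^4 + 1
  A^2 * (4*d) = -4*A^4 - 4
  A^0 * (5 + d^2) = A^4 + 7 + A^-4
  A^-2 * (4*d) = -4 - 4*A^-4
  A^-4 * (d^2) = 1 + 2*A^-4 + A^-8
Summing the groups: <K> = A^8 - A^4 + 1 - A^-4 + A^-8
Normalise by the writhe: (-A^3)^(-w) = (-A^3)^(0) = 1, so f(A) = 1 * <K> = A^8 - A^4 + 1 - A^-4 + A^-8.
Substitute A = t^(-1/4), i.e. A^e → t^(-e/4): V(t) = t^2 - t + 1 - t^-1 + t^-2

Answer: t^2 - t + 1 - t^-1 + t^-2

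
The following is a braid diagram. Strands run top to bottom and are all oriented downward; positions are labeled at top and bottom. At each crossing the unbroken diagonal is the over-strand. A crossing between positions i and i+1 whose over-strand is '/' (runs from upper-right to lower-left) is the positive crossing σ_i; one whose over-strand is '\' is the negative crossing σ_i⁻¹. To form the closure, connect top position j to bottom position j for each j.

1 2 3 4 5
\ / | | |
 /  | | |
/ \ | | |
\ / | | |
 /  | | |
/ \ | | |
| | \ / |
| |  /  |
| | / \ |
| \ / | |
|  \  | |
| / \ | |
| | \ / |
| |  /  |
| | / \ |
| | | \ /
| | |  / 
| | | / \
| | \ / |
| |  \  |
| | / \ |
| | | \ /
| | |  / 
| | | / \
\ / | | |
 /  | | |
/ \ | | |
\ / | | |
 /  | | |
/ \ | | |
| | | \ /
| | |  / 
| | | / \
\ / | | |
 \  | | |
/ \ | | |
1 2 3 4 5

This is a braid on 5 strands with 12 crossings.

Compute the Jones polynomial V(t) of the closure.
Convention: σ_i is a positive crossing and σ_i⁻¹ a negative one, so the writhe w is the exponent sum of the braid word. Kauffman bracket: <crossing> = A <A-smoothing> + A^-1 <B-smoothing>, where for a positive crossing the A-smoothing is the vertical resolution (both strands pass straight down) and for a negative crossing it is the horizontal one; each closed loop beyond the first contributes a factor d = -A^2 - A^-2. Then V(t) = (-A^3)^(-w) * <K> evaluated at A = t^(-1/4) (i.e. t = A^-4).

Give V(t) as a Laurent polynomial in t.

Reading the diagram top to bottom ('/'-over between positions i,i+1 = s_i, '\'-over = s_i^-1): braid word = s1 s1 s3 s2^-1 s3 s4 s3^-1 s4 s1 s1 s4 s1^-1.
The presented braid s1 s1 s3 s2^-1 s3 s4 s3^-1 s4 s1 s1 s4 s1^-1 on 5 strands reduces by inverse Markov moves (closure unchanged at each step):
  Deconjugate: the word is γ·β·γ⁻¹ with γ = s1 (prefix) and γ⁻¹ = s1^-1 (suffix); strip both.
Reduced to β = s1 s3 s2^-1 s3 s4 s3^-1 s4 s1 s1 s4 on 5 strands, 10 crossings.
Compute on β:
Braid: s1 s3 s2^-1 s3 s4 s3^-1 s4 s1 s1 s4 on 5 strands, 10 crossings.
Writhe w = (#positive) - (#negative) = 8 - 2 = 6.
Computing the Kauffman bracket via state sum. There are 2^10 = 1024 states.
Each crossing splits two ways (0=vertical, 1=horizontal). The state's weight is A^(#A-smoothings - #B-smoothings) * d^(loops - 1).
Tabulate the states by total A-exponent and number of loops L (A-exp: L × count):
  A^10: L=3 ×1
  A^8: L=2 ×6, L=4 ×4
  A^6: L=1 ×9, L=3 ×32, L=5 ×4
  A^4: L=2 ×70, L=4 ×49, L=6 ×1
  A^2: L=1 ×30, L=3 ×149, L=5 ×31
  A^0: L=2 ×99, L=4 ×144, L=6 ×9
  A^-2: L=3 ×136, L=5 ×73, L=7 ×1
  A^-4: L=4 ×101, L=6 ×19
  A^-6: L=5 ×43, L=7 ×2
  A^-8: L=6 ×10
  A^-10: L=7 ×1
Each group contributes A^e * Σ count * d^(L-1):
Powers of d = -A^2 - A^-2: d^2 = A^4 + 2 + A^-4; d^3 = -A^6 - 3*A^2 - 3*A^-2 - A^-6; d^4 = A^8 + 4*A^4 + 6 + 4*A^-4 + A^-8; d^5 = -A^10 - 5*A^6 - 10*A^2 - 10*A^-2 - 5*A^-6 - A^-10; d^6 = A^12 + 6*A^8 + 15*A^4 + 20 + 15*A^-4 + 6*A^-8 + A^-12.
  A^10 * (d^2) = A^14 + 2*A^10 + A^6
  A^8 * (6*d + 4*d^3) = -4*A^14 - 18*A^10 - 18*A^6 - 4*A^2
  A^6 * (9 + 32*d^2 + 4*d^4) = 4*A^14 + 48*A^10 + 97*A^6 + 48*A^2 + 4*A^-2
  A^4 * (70*d + 49*d^3 + d^5) = -A^14 - 54*A^10 - 227*A^6 - 227*A^2 - 54*A^-2 - A^-6
  A^2 * (30 + 149*d^2 + 31*d^4) = 31*A^10 + 273*A^6 + 514*A^2 + 273*A^-2 + 31*A^-6
  A^0 * (99*d + 144*d^3 + 9*d^5) = -9*A^10 - 189*A^6 - 621*A^2 - 621*A^-2 - 189*A^-6 - 9*A^-10
  A^-2 * (136*d^2 + 73*d^4 + d^6) = A^10 + 79*A^6 + 443*A^2 + 730*A^-2 + 443*A^-6 + 79*A^-10 + A^-14
  A^-4 * (101*d^3 + 19*d^5) = -19*A^6 - 196*A^2 - 493*A^-2 - 493*A^-6 - 196*A^-10 - 19*A^-14
  A^-6 * (43*d^4 + 2*d^6) = 2*A^6 + 55*A^2 + 202*A^-2 + 298*A^-6 + 202*A^-10 + 55*A^-14 + 2*A^-18
  A^-8 * (10*d^5) = -10*A^2 - 50*A^-2 - 100*A^-6 - 100*A^-10 - 50*A^-14 - 10*A^-18
  A^-10 * (d^6) = A^2 + 6*A^-2 + 15*A^-6 + 20*A^-10 + 15*A^-14 + 6*A^-18 + A^-22
Summing the groups: <K> = A^10 - A^6 + 3*A^2 - 3*A^-2 + 4*A^-6 - 4*A^-10 + 2*A^-14 - 2*A^-18 + A^-22
Normalise by the writhe: (-A^3)^(-w) = (-A^3)^(-6) = A^-18, so f(A) = A^-18 * <K> = A^-8 - A^-12 + 3*A^-16 - 3*A^-20 + 4*A^-24 - 4*A^-28 + 2*A^-32 - 2*A^-36 + A^-40.
Substitute A = t^(-1/4), i.e. A^e → t^(-e/4): V(t) = t^10 - 2*t^9 + 2*t^8 - 4*t^7 + 4*t^6 - 3*t^5 + 3*t^4 - t^3 + t^2

Answer: t^10 - 2*t^9 + 2*t^8 - 4*t^7 + 4*t^6 - 3*t^5 + 3*t^4 - t^3 + t^2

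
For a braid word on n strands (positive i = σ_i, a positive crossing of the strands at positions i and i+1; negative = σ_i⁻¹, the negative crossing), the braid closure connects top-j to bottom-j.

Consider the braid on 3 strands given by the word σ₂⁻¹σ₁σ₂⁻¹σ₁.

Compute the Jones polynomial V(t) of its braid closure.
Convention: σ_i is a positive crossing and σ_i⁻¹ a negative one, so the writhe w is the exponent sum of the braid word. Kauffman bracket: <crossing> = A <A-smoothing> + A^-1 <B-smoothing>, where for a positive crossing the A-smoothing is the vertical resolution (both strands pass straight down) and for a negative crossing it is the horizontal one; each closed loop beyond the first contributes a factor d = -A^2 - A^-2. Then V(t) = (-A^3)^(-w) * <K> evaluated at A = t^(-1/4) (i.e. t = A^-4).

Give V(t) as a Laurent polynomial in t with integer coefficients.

t^2 - t + 1 - t^-1 + t^-2

Derivation:
Braid: s2^-1 s1 s2^-1 s1 on 3 strands, 4 crossings.
Writhe w = (#positive) - (#negative) = 2 - 2 = 0.
State-sum expansion of <K>. There are 2^4 = 16 states.
For each crossing: s=0 is the vertical smoothing, s=1 horizontal. Crossing k contributes A^(sign_k * (1 - 2*s_k)); loop factor d = -A^2 - A^-2.
  state 0000: A-exp=+0, loops=3, term = A^0 * d^2
  state 0001: A-exp=-2, loops=2, term = A^-2 * d^1
  state 0010: A-exp=+2, loops=2, term = A^2 * d^1
  state 0011: A-exp=+0, loops=1, term = A^0 * d^0
  state 0100: A-exp=-2, loops=2, term = A^-2 * d^1
  state 0101: A-exp=-4, loops=3, term = A^-4 * d^2
  state 0110: A-exp=+0, loops=1, term = A^0 * d^0
  state 0111: A-exp=-2, loops=2, term = A^-2 * d^1
  state 1000: A-exp=+2, loops=2, term = A^2 * d^1
  state 1001: A-exp=+0, loops=1, term = A^0 * d^0
  state 1010: A-exp=+4, loops=3, term = A^4 * d^2
  state 1011: A-exp=+2, loops=2, term = A^2 * d^1
  state 1100: A-exp=+0, loops=1, term = A^0 * d^0
  state 1101: A-exp=-2, loops=2, term = A^-2 * d^1
  state 1110: A-exp=+2, loops=2, term = A^2 * d^1
  state 1111: A-exp=+0, loops=1, term = A^0 * d^0
Collect the terms by A-exponent (count of states per loop number):
Powers of d = -A^2 - A^-2: d^2 = A^4 + 2 + A^-4.
  A^4 * (d^2) = A^8 + 2*A^4 + 1
  A^2 * (4*d) = -4*A^4 - 4
  A^0 * (5 + d^2) = A^4 + 7 + A^-4
  A^-2 * (4*d) = -4 - 4*A^-4
  A^-4 * (d^2) = 1 + 2*A^-4 + A^-8
Summing the groups: <K> = A^8 - A^4 + 1 - A^-4 + A^-8
Normalise by the writhe: (-A^3)^(-w) = (-A^3)^(0) = 1, so f(A) = 1 * <K> = A^8 - A^4 + 1 - A^-4 + A^-8.
Substitute A = t^(-1/4), i.e. A^e → t^(-e/4): V(t) = t^2 - t + 1 - t^-1 + t^-2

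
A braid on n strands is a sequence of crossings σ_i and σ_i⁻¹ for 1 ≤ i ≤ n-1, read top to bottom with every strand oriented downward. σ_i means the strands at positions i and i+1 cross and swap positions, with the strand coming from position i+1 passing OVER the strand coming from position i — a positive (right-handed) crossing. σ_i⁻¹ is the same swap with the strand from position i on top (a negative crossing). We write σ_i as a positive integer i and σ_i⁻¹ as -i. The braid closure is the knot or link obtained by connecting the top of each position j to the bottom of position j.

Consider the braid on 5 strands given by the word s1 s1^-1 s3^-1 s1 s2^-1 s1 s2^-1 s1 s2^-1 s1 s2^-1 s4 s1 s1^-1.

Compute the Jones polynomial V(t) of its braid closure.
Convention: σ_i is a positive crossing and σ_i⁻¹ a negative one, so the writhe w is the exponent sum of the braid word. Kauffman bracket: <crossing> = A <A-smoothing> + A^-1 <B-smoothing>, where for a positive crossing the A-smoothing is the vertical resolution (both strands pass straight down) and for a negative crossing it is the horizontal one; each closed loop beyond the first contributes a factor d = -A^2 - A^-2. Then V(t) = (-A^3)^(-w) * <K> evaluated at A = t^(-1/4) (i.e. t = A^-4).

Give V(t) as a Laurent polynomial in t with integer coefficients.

t^4 - 4*t^3 + 6*t^2 - 7*t + 9 - 7*t^-1 + 6*t^-2 - 4*t^-3 + t^-4

Derivation:
The presented braid s1 s1^-1 s3^-1 s1 s2^-1 s1 s2^-1 s1 s2^-1 s1 s2^-1 s4 s1 s1^-1 on 5 strands reduces by inverse Markov moves (closure unchanged at each step):
  Deconjugate: the word is γ·β·γ⁻¹ with γ = s1 s1^-1 (prefix) and γ⁻¹ = s1 s1^-1 (suffix); strip both.
  Destabilize: the word has the form β·s4 where s4 occurs only as the final letter (β ∈ B_4); drop it and the last strand → 4 strands.
Reduced to β = s3^-1 s1 s2^-1 s1 s2^-1 s1 s2^-1 s1 s2^-1 on 4 strands, 9 crossings.
Compute on β:
Braid: s3^-1 s1 s2^-1 s1 s2^-1 s1 s2^-1 s1 s2^-1 on 4 strands, 9 crossings.
Writhe w = (#positive) - (#negative) = 4 - 5 = -1.
Enumerate smoothing states for the bracket polynomial. There are 2^9 = 512 states.
For each crossing: s=0 is the vertical smoothing, s=1 horizontal. Crossing k contributes A^(sign_k * (1 - 2*s_k)); loop factor d = -A^2 - A^-2.
Tabulate the states by total A-exponent and number of loops L (A-exp: L × count):
  A^9: L=5 ×1
  A^7: L=4 ×8, L=6 ×1
  A^5: L=3 ×28, L=5 ×8
  A^3: L=2 ×52, L=4 ×32
  A^1: L=1 ×45, L=3 ×77, L=5 ×4
  A^-1: L=2 ×97, L=4 ×29
  A^-3: L=3 ×80, L=5 ×4
  A^-5: L=4 ×36
  A^-7: L=5 ×9
  A^-9: L=6 ×1
Each group contributes A^e * Σ count * d^(L-1):
Powers of d = -A^2 - A^-2: d^2 = A^4 + 2 + A^-4; d^3 = -A^6 - 3*A^2 - 3*A^-2 - A^-6; d^4 = A^8 + 4*A^4 + 6 + 4*A^-4 + A^-8; d^5 = -A^10 - 5*A^6 - 10*A^2 - 10*A^-2 - 5*A^-6 - A^-10.
  A^9 * (d^4) = A^17 + 4*A^13 + 6*A^9 + 4*A^5 + A
  A^7 * (8*d^3 + d^5) = -A^17 - 13*A^13 - 34*A^9 - 34*A^5 - 13*A - A^-3
  A^5 * (28*d^2 + 8*d^4) = 8*A^13 + 60*A^9 + 104*A^5 + 60*A + 8*A^-3
  A^3 * (52*d + 32*d^3) = -32*A^9 - 148*A^5 - 148*A - 32*A^-3
  A^1 * (45 + 77*d^2 + 4*d^4) = 4*A^9 + 93*A^5 + 223*A + 93*A^-3 + 4*A^-7
  A^-1 * (97*d + 29*d^3) = -29*A^5 - 184*A - 184*A^-3 - 29*A^-7
  A^-3 * (80*d^2 + 4*d^4) = 4*A^5 + 96*A + 184*A^-3 + 96*A^-7 + 4*A^-11
  A^-5 * (36*d^3) = -36*A - 108*A^-3 - 108*A^-7 - 36*A^-11
  A^-7 * (9*d^4) = 9*A + 36*A^-3 + 54*A^-7 + 36*A^-11 + 9*A^-15
  A^-9 * (d^5) = -A - 5*A^-3 - 10*A^-7 - 10*A^-11 - 5*A^-15 - A^-19
Summing the groups: <K> = -A^13 + 4*A^9 - 6*A^5 + 7*A - 9*A^-3 + 7*A^-7 - 6*A^-11 + 4*A^-15 - A^-19
Normalise by the writhe: (-A^3)^(-w) = (-A^3)^(1) = -A^3, so f(A) = -A^3 * <K> = A^16 - 4*A^12 + 6*A^8 - 7*A^4 + 9 - 7*A^-4 + 6*A^-8 - 4*A^-12 + A^-16.
Substitute A = t^(-1/4), i.e. A^e → t^(-e/4): V(t) = t^4 - 4*t^3 + 6*t^2 - 7*t + 9 - 7*t^-1 + 6*t^-2 - 4*t^-3 + t^-4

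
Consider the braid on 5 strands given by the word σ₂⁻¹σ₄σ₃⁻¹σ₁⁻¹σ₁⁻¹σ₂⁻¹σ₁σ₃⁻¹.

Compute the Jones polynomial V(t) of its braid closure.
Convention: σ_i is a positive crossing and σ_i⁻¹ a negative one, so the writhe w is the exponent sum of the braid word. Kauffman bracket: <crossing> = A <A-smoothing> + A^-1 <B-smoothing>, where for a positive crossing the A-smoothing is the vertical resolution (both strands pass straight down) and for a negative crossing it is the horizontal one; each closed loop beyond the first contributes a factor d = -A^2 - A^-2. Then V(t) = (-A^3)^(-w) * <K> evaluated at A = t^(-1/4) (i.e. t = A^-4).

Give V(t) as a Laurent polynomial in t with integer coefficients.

t^-1 - t^-2 + 2*t^-3 - t^-4 + t^-5 - t^-6

Derivation:
Braid: s2^-1 s4 s3^-1 s1^-1 s1^-1 s2^-1 s1 s3^-1 on 5 strands, 8 crossings.
Writhe w = (#positive) - (#negative) = 2 - 6 = -4.
Computing the Kauffman bracket via state sum. There are 2^8 = 256 states.
Smooth each crossing (0=||, 1=⌣⌢); contribution A^(Σ sign_k(1-2s_k)) * d^(L-1).
Tabulate the states by total A-exponent and number of loops L (A-exp: L × count):
  A^8: L=3 ×1
  A^6: L=2 ×3, L=4 ×5
  A^4: L=1 ×2, L=3 ×22, L=5 ×4
  A^2: L=2 ×30, L=4 ×25, L=6 ×1
  A^0: L=1 ×13, L=3 ×47, L=5 ×10
  A^-2: L=2 ×30, L=4 ×25, L=6 ×1
  A^-4: L=1 ×4, L=3 ×20, L=5 ×4
  A^-6: L=2 ×4, L=4 ×4
  A^-8: L=3 ×1
Each group contributes A^e * Σ count * d^(L-1):
Powers of d = -A^2 - A^-2: d^2 = A^4 + 2 + A^-4; d^3 = -A^6 - 3*A^2 - 3*A^-2 - A^-6; d^4 = A^8 + 4*A^4 + 6 + 4*A^-4 + A^-8; d^5 = -A^10 - 5*A^6 - 10*A^2 - 10*A^-2 - 5*A^-6 - A^-10.
  A^8 * (d^2) = A^12 + 2*A^8 + A^4
  A^6 * (3*d + 5*d^3) = -5*A^12 - 18*A^8 - 18*A^4 - 5
  A^4 * (2 + 22*d^2 + 4*d^4) = 4*A^12 + 38*A^8 + 70*A^4 + 38 + 4*A^-4
  A^2 * (30*d + 25*d^3 + d^5) = -A^12 - 30*A^8 - 115*A^4 - 115 - 30*A^-4 - A^-8
  A^0 * (13 + 47*d^2 + 10*d^4) = 10*A^8 + 87*A^4 + 167 + 87*A^-4 + 10*A^-8
  A^-2 * (30*d + 25*d^3 + d^5) = -A^8 - 30*A^4 - 115 - 115*A^-4 - 30*A^-8 - A^-12
  A^-4 * (4 + 20*d^2 + 4*d^4) = 4*A^4 + 36 + 68*A^-4 + 36*A^-8 + 4*A^-12
  A^-6 * (4*d + 4*d^3) = -4 - 16*A^-4 - 16*A^-8 - 4*A^-12
  A^-8 * (d^2) = A^-4 + 2*A^-8 + A^-12
Summing the groups: <K> = -A^12 + A^8 - A^4 + 2 - A^-4 + A^-8
Normalise by the writhe: (-A^3)^(-w) = (-A^3)^(4) = A^12, so f(A) = A^12 * <K> = -A^24 + A^20 - A^16 + 2*A^12 - A^8 + A^4.
Substitute A = t^(-1/4), i.e. A^e → t^(-e/4): V(t) = t^-1 - t^-2 + 2*t^-3 - t^-4 + t^-5 - t^-6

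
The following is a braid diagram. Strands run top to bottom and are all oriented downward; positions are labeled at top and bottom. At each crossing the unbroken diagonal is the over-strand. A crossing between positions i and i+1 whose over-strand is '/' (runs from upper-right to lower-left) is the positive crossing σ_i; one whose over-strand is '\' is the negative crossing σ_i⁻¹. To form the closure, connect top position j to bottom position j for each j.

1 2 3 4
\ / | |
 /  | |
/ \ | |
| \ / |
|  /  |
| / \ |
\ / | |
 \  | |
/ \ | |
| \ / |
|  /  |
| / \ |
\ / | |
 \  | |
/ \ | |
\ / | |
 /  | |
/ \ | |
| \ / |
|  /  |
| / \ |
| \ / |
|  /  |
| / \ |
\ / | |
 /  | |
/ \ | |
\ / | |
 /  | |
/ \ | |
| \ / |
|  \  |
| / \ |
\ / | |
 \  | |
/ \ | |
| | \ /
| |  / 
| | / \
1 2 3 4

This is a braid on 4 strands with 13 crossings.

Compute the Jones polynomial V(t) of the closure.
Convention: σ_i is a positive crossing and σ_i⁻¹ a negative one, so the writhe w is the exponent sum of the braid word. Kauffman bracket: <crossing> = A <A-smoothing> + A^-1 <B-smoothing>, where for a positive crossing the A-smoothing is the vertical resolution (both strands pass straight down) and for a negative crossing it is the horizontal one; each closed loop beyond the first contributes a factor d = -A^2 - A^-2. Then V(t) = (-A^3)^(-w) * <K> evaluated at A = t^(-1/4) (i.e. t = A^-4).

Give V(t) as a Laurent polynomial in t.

-t^4 + t^3 + t

Derivation:
Reading the diagram top to bottom ('/'-over between positions i,i+1 = s_i, '\'-over = s_i^-1): braid word = s1 s2 s1^-1 s2 s1^-1 s1 s2 s2 s1 s1 s2^-1 s1^-1 s3.
The presented braid s1 s2 s1^-1 s2 s1^-1 s1 s2 s2 s1 s1 s2^-1 s1^-1 s3 on 4 strands reduces by inverse Markov moves (closure unchanged at each step):
  Destabilize: the word has the form β·s3 where s3 occurs only as the final letter (β ∈ B_3); drop it and the last strand → 3 strands.
  Deconjugate: the word is γ·β·γ⁻¹ with γ = s1 (prefix) and γ⁻¹ = s1^-1 (suffix); strip both.
  Deconjugate: the word is γ·β·γ⁻¹ with γ = s2 s1^-1 (prefix) and γ⁻¹ = s1 s2^-1 (suffix); strip both.
Reduced to β = s2 s1^-1 s1 s2 s2 s1 on 3 strands, 6 crossings.
Compute on β:
First cancel adjacent σ_i σ_i⁻¹ pairs (Reidemeister II — same braid, same closure): s2 s1^-1 s1 s2 s2 s1 → s2 s2 s2 s1.
Braid: s2 s2 s2 s1 on 3 strands, 4 crossings.
Writhe w = (#positive) - (#negative) = 4 - 0 = 4.
Computing the Kauffman bracket via state sum. There are 2^4 = 16 states.
Each crossing splits two ways (0=vertical, 1=horizontal). The state's weight is A^(#A-smoothings - #B-smoothings) * d^(loops - 1).
  state 0000: A-exp=+4, loops=3, term = A^4 * d^2
  state 0001: A-exp=+2, loops=2, term = A^2 * d^1
  state 0010: A-exp=+2, loops=2, term = A^2 * d^1
  state 0011: A-exp=+0, loops=1, term = A^0 * d^0
  state 0100: A-exp=+2, loops=2, term = A^2 * d^1
  state 0101: A-exp=+0, loops=1, term = A^0 * d^0
  state 0110: A-exp=+0, loops=3, term = A^0 * d^2
  state 0111: A-exp=-2, loops=2, term = A^-2 * d^1
  state 1000: A-exp=+2, loops=2, term = A^2 * d^1
  state 1001: A-exp=+0, loops=1, term = A^0 * d^0
  state 1010: A-exp=+0, loops=3, term = A^0 * d^2
  state 1011: A-exp=-2, loops=2, term = A^-2 * d^1
  state 1100: A-exp=+0, loops=3, term = A^0 * d^2
  state 1101: A-exp=-2, loops=2, term = A^-2 * d^1
  state 1110: A-exp=-2, loops=4, term = A^-2 * d^3
  state 1111: A-exp=-4, loops=3, term = A^-4 * d^2
Collect the terms by A-exponent (count of states per loop number):
Powers of d = -A^2 - A^-2: d^2 = A^4 + 2 + A^-4; d^3 = -A^6 - 3*A^2 - 3*A^-2 - A^-6.
  A^4 * (d^2) = A^8 + 2*A^4 + 1
  A^2 * (4*d) = -4*A^4 - 4
  A^0 * (3 + 3*d^2) = 3*A^4 + 9 + 3*A^-4
  A^-2 * (3*d + d^3) = -A^4 - 6 - 6*A^-4 - A^-8
  A^-4 * (d^2) = 1 + 2*A^-4 + A^-8
Summing the groups: <K> = A^8 + 1 - A^-4
Normalise by the writhe: (-A^3)^(-w) = (-A^3)^(-4) = A^-12, so f(A) = A^-12 * <K> = A^-4 + A^-12 - A^-16.
Substitute A = t^(-1/4), i.e. A^e → t^(-e/4): V(t) = -t^4 + t^3 + t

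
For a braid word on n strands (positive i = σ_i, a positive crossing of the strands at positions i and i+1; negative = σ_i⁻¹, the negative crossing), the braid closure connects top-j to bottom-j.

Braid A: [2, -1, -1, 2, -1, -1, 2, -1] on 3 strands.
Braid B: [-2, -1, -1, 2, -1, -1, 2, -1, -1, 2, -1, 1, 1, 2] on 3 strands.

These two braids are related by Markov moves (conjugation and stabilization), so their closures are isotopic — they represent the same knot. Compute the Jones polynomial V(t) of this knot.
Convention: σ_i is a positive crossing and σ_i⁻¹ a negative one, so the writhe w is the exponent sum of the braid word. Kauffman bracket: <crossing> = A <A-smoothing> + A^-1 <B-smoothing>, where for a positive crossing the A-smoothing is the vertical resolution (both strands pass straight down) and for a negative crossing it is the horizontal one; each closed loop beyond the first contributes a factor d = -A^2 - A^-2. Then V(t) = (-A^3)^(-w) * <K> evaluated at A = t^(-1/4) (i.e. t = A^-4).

-t^2 + 3*t - 4 + 6*t^-1 - 6*t^-2 + 6*t^-3 - 5*t^-4 + 3*t^-5 - t^-6

Derivation:
Markov-equivalent braids have isotopic closures, hence identical knot invariants. Strip the Markov moves from each word to reach a common short braid β, then compute V(t) once on β.
Braid A: s2 s1^-1 s1^-1 s2 s1^-1 s1^-1 s2 s1^-1 on 3 strands has no conjugating prefix/suffix or stabilization to strip; take β = s2 s1^-1 s1^-1 s2 s1^-1 s1^-1 s2 s1^-1.
Braid B: s2^-1 s1^-1 s1^-1 s2 s1^-1 s1^-1 s2 s1^-1 s1^-1 s2 s1^-1 s1 s1 s2 on 3 strands reduces by inverse Markov moves (closure unchanged at each step):
  Deconjugate: the word is γ·β·γ⁻¹ with γ = s2^-1 (prefix) and γ⁻¹ = s2 (suffix); strip both.
  Deconjugate: the word is γ·β·γ⁻¹ with γ = s1^-1 s1^-1 (prefix) and γ⁻¹ = s1 s1 (suffix); strip both.
Reduced to β = s2 s1^-1 s1^-1 s2 s1^-1 s1^-1 s2 s1^-1 on 3 strands, 8 crossings.
Both give the same β = s2 s1^-1 s1^-1 s2 s1^-1 s1^-1 s2 s1^-1 on 3 strands, so one state sum suffices:
Braid: s2 s1^-1 s1^-1 s2 s1^-1 s1^-1 s2 s1^-1 on 3 strands, 8 crossings.
Writhe w = (#positive) - (#negative) = 3 - 5 = -2.
Enumerate smoothing states for the bracket polynomial. There are 2^8 = 256 states.
Each crossing splits two ways (0=vertical, 1=horizontal). The state's weight is A^(#A-smoothings - #B-smoothings) * d^(loops - 1).
Tabulate the states by total A-exponent and number of loops L (A-exp: L × count):
  A^8: L=6 ×1
  A^6: L=5 ×8
  A^4: L=4 ×28
  A^2: L=3 ×55, L=5 ×1
  A^0: L=2 ×63, L=4 ×7
  A^-2: L=1 ×35, L=3 ×21
  A^-4: L=2 ×26, L=4 ×2
  A^-6: L=3 ×8
  A^-8: L=4 ×1
Each group contributes A^e * Σ count * d^(L-1):
Powers of d = -A^2 - A^-2: d^2 = A^4 + 2 + A^-4; d^3 = -A^6 - 3*A^2 - 3*A^-2 - A^-6; d^4 = A^8 + 4*A^4 + 6 + 4*A^-4 + A^-8; d^5 = -A^10 - 5*A^6 - 10*A^2 - 10*A^-2 - 5*A^-6 - A^-10.
  A^8 * (d^5) = -A^18 - 5*A^14 - 10*A^10 - 10*A^6 - 5*A^2 - A^-2
  A^6 * (8*d^4) = 8*A^14 + 32*A^10 + 48*A^6 + 32*A^2 + 8*A^-2
  A^4 * (28*d^3) = -28*A^10 - 84*A^6 - 84*A^2 - 28*A^-2
  A^2 * (55*d^2 + d^4) = A^10 + 59*A^6 + 116*A^2 + 59*A^-2 + A^-6
  A^0 * (63*d + 7*d^3) = -7*A^6 - 84*A^2 - 84*A^-2 - 7*A^-6
  A^-2 * (35 + 21*d^2) = 21*A^2 + 77*A^-2 + 21*A^-6
  A^-4 * (26*d + 2*d^3) = -2*A^2 - 32*A^-2 - 32*A^-6 - 2*A^-10
  A^-6 * (8*d^2) = 8*A^-2 + 16*A^-6 + 8*A^-10
  A^-8 * (d^3) = -A^-2 - 3*A^-6 - 3*A^-10 - A^-14
Summing the groups: <K> = -A^18 + 3*A^14 - 5*A^10 + 6*A^6 - 6*A^2 + 6*A^-2 - 4*A^-6 + 3*A^-10 - A^-14
Normalise by the writhe: (-A^3)^(-w) = (-A^3)^(2) = A^6, so f(A) = A^6 * <K> = -A^24 + 3*A^20 - 5*A^16 + 6*A^12 - 6*A^8 + 6*A^4 - 4 + 3*A^-4 - A^-8.
Substitute A = t^(-1/4), i.e. A^e → t^(-e/4): V(t) = -t^2 + 3*t - 4 + 6*t^-1 - 6*t^-2 + 6*t^-3 - 5*t^-4 + 3*t^-5 - t^-6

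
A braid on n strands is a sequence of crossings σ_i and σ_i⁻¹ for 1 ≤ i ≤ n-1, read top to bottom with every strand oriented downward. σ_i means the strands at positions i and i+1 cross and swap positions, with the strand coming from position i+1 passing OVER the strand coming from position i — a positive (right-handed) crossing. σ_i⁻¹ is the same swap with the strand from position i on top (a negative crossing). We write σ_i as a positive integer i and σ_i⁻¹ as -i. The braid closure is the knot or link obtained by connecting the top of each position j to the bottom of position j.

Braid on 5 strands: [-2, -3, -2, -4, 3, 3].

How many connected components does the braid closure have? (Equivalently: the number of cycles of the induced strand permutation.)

3

Derivation:
Track the strand permutation on 5 strands, starting from identity.
  step 1: s2^-1 swaps positions 2,3 -> [1 3 2 4 5]
  step 2: s3^-1 swaps positions 3,4 -> [1 3 4 2 5]
  step 3: s2^-1 swaps positions 2,3 -> [1 4 3 2 5]
  step 4: s4^-1 swaps positions 4,5 -> [1 4 3 5 2]
  step 5: s3 swaps positions 3,4 -> [1 4 5 3 2]
  step 6: s3 swaps positions 3,4 -> [1 4 3 5 2]
Final permutation (position -> original strand): [1 4 3 5 2]
Closure components = cycle count of this permutation = 3.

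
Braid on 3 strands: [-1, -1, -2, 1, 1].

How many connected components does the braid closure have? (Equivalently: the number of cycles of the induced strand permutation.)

Track the strand permutation on 3 strands, starting from identity.
  step 1: s1^-1 swaps positions 1,2 -> [2 1 3]
  step 2: s1^-1 swaps positions 1,2 -> [1 2 3]
  step 3: s2^-1 swaps positions 2,3 -> [1 3 2]
  step 4: s1 swaps positions 1,2 -> [3 1 2]
  step 5: s1 swaps positions 1,2 -> [1 3 2]
Final permutation (position -> original strand): [1 3 2]
Closure components = cycle count of this permutation = 2.

Answer: 2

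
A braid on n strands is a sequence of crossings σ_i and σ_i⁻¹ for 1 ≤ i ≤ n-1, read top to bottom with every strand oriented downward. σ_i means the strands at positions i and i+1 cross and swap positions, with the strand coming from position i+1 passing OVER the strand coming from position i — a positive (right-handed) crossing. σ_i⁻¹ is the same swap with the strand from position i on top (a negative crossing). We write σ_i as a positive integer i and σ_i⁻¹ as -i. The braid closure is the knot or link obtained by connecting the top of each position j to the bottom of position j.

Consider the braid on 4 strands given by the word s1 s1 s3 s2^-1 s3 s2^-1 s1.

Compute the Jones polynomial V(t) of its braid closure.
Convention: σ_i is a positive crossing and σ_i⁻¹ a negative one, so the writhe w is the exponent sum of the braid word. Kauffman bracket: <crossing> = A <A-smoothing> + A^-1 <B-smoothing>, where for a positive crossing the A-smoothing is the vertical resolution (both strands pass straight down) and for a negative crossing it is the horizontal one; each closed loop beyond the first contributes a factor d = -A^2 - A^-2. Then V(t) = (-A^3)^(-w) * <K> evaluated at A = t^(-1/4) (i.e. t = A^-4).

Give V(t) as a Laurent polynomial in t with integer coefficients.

Braid: s1 s1 s3 s2^-1 s3 s2^-1 s1 on 4 strands, 7 crossings.
Writhe w = (#positive) - (#negative) = 5 - 2 = 3.
State-sum expansion of <K>. There are 2^7 = 128 states.
For each crossing: s=0 is the vertical smoothing, s=1 horizontal. Crossing k contributes A^(sign_k * (1 - 2*s_k)); loop factor d = -A^2 - A^-2.
Tabulate the states by total A-exponent and number of loops L (A-exp: L × count):
  A^7: L=4 ×1
  A^5: L=3 ×7
  A^3: L=2 ×17, L=4 ×4
  A^1: L=1 ×15, L=3 ×19, L=5 ×1
  A^-1: L=2 ×27, L=4 ×8
  A^-3: L=3 ×20, L=5 ×1
  A^-5: L=4 ×7
  A^-7: L=5 ×1
Each group contributes A^e * Σ count * d^(L-1):
Powers of d = -A^2 - A^-2: d^2 = A^4 + 2 + A^-4; d^3 = -A^6 - 3*A^2 - 3*A^-2 - A^-6; d^4 = A^8 + 4*A^4 + 6 + 4*A^-4 + A^-8.
  A^7 * (d^3) = -A^13 - 3*A^9 - 3*A^5 - A
  A^5 * (7*d^2) = 7*A^9 + 14*A^5 + 7*A
  A^3 * (17*d + 4*d^3) = -4*A^9 - 29*A^5 - 29*A - 4*A^-3
  A^1 * (15 + 19*d^2 + d^4) = A^9 + 23*A^5 + 59*A + 23*A^-3 + A^-7
  A^-1 * (27*d + 8*d^3) = -8*A^5 - 51*A - 51*A^-3 - 8*A^-7
  A^-3 * (20*d^2 + d^4) = A^5 + 24*A + 46*A^-3 + 24*A^-7 + A^-11
  A^-5 * (7*d^3) = -7*A - 21*A^-3 - 21*A^-7 - 7*A^-11
  A^-7 * (d^4) = A + 4*A^-3 + 6*A^-7 + 4*A^-11 + A^-15
Summing the groups: <K> = -A^13 + A^9 - 2*A^5 + 3*A - 3*A^-3 + 2*A^-7 - 2*A^-11 + A^-15
Normalise by the writhe: (-A^3)^(-w) = (-A^3)^(-3) = -A^-9, so f(A) = -A^-9 * <K> = A^4 - 1 + 2*A^-4 - 3*A^-8 + 3*A^-12 - 2*A^-16 + 2*A^-20 - A^-24.
Substitute A = t^(-1/4), i.e. A^e → t^(-e/4): V(t) = -t^6 + 2*t^5 - 2*t^4 + 3*t^3 - 3*t^2 + 2*t - 1 + t^-1

Answer: -t^6 + 2*t^5 - 2*t^4 + 3*t^3 - 3*t^2 + 2*t - 1 + t^-1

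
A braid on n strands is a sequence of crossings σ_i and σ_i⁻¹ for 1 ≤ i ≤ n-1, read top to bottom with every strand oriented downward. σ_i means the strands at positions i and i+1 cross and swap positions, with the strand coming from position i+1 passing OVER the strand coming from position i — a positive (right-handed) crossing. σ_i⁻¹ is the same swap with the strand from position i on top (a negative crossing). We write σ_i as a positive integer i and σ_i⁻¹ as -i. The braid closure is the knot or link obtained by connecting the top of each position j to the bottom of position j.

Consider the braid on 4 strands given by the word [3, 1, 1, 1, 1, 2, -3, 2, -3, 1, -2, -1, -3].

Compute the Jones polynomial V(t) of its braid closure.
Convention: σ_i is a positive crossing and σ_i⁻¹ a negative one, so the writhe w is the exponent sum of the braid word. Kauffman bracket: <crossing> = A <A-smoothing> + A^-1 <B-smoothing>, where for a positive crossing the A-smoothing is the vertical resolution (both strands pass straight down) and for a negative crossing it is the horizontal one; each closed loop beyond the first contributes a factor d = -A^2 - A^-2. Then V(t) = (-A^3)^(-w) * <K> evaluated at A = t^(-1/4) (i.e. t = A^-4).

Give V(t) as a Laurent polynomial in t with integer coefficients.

t^7 - 2*t^6 + 3*t^5 - 4*t^4 + 4*t^3 - 4*t^2 + 3*t - 1 + t^-1

Derivation:
The presented braid s3 s1 s1 s1 s1 s2 s3^-1 s2 s3^-1 s1 s2^-1 s1^-1 s3^-1 on 4 strands reduces by inverse Markov moves (closure unchanged at each step):
  Deconjugate: the word is γ·β·γ⁻¹ with γ = s3 s1 (prefix) and γ⁻¹ = s1^-1 s3^-1 (suffix); strip both.
Reduced to β = s1 s1 s1 s2 s3^-1 s2 s3^-1 s1 s2^-1 on 4 strands, 9 crossings.
Compute on β:
Braid: s1 s1 s1 s2 s3^-1 s2 s3^-1 s1 s2^-1 on 4 strands, 9 crossings.
Writhe w = (#positive) - (#negative) = 6 - 3 = 3.
Computing the Kauffman bracket via state sum. There are 2^9 = 512 states.
Each crossing splits two ways (0=vertical, 1=horizontal). The state's weight is A^(#A-smoothings - #B-smoothings) * d^(loops - 1).
Tabulate the states by total A-exponent and number of loops L (A-exp: L × count):
  A^9: L=3 ×1
  A^7: L=2 ×7, L=4 ×2
  A^5: L=1 ×12, L=3 ×24
  A^3: L=2 ×66, L=4 ×18
  A^1: L=1 ×35, L=3 ×84, L=5 ×7
  A^-1: L=2 ×73, L=4 ×52, L=6 ×1
  A^-3: L=3 ×68, L=5 ×16
  A^-5: L=4 ×34, L=6 ×2
  A^-7: L=5 ×9
  A^-9: L=6 ×1
Each group contributes A^e * Σ count * d^(L-1):
Powers of d = -A^2 - A^-2: d^2 = A^4 + 2 + A^-4; d^3 = -A^6 - 3*A^2 - 3*A^-2 - A^-6; d^4 = A^8 + 4*A^4 + 6 + 4*A^-4 + A^-8; d^5 = -A^10 - 5*A^6 - 10*A^2 - 10*A^-2 - 5*A^-6 - A^-10.
  A^9 * (d^2) = A^13 + 2*A^9 + A^5
  A^7 * (7*d + 2*d^3) = -2*A^13 - 13*A^9 - 13*A^5 - 2*A
  A^5 * (12 + 24*d^2) = 24*A^9 + 60*A^5 + 24*A
  A^3 * (66*d + 18*d^3) = -18*A^9 - 120*A^5 - 120*A - 18*A^-3
  A^1 * (35 + 84*d^2 + 7*d^4) = 7*A^9 + 112*A^5 + 245*A + 112*A^-3 + 7*A^-7
  A^-1 * (73*d + 52*d^3 + d^5) = -A^9 - 57*A^5 - 239*A - 239*A^-3 - 57*A^-7 - A^-11
  A^-3 * (68*d^2 + 16*d^4) = 16*A^5 + 132*A + 232*A^-3 + 132*A^-7 + 16*A^-11
  A^-5 * (34*d^3 + 2*d^5) = -2*A^5 - 44*A - 122*A^-3 - 122*A^-7 - 44*A^-11 - 2*A^-15
  A^-7 * (9*d^4) = 9*A + 36*A^-3 + 54*A^-7 + 36*A^-11 + 9*A^-15
  A^-9 * (d^5) = -A - 5*A^-3 - 10*A^-7 - 10*A^-11 - 5*A^-15 - A^-19
Summing the groups: <K> = -A^13 + A^9 - 3*A^5 + 4*A - 4*A^-3 + 4*A^-7 - 3*A^-11 + 2*A^-15 - A^-19
Normalise by the writhe: (-A^3)^(-w) = (-A^3)^(-3) = -A^-9, so f(A) = -A^-9 * <K> = A^4 - 1 + 3*A^-4 - 4*A^-8 + 4*A^-12 - 4*A^-16 + 3*A^-20 - 2*A^-24 + A^-28.
Substitute A = t^(-1/4), i.e. A^e → t^(-e/4): V(t) = t^7 - 2*t^6 + 3*t^5 - 4*t^4 + 4*t^3 - 4*t^2 + 3*t - 1 + t^-1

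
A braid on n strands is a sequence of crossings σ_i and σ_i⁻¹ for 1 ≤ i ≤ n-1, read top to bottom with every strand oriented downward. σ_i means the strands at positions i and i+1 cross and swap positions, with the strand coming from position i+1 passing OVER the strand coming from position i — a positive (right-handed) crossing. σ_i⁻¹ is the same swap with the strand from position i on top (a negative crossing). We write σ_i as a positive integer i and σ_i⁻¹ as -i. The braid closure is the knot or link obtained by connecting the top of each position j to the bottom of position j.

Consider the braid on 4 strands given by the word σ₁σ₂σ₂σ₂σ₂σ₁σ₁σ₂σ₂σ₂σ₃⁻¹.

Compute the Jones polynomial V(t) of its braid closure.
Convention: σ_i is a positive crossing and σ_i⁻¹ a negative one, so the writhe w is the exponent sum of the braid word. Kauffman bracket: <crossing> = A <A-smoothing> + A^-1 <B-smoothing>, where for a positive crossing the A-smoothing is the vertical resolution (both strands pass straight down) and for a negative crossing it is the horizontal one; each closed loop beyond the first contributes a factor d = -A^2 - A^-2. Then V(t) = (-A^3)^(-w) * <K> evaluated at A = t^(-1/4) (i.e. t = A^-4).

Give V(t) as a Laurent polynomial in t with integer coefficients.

The presented braid s1 s2 s2 s2 s2 s1 s1 s2 s2 s2 s3^-1 on 4 strands reduces by inverse Markov moves (closure unchanged at each step):
  Destabilize: the word has the form β·s3^-1 where s3^-1 occurs only as the final letter (β ∈ B_3); drop it and the last strand → 3 strands.
Reduced to β = s1 s2 s2 s2 s2 s1 s1 s2 s2 s2 on 3 strands, 10 crossings.
Compute on β:
Braid: s1 s2 s2 s2 s2 s1 s1 s2 s2 s2 on 3 strands, 10 crossings.
Writhe w = (#positive) - (#negative) = 10 - 0 = 10.
Computing the Kauffman bracket via state sum. There are 2^10 = 1024 states.
Smooth each crossing (0=||, 1=⌣⌢); contribution A^(Σ sign_k(1-2s_k)) * d^(L-1).
Tabulate the states by total A-exponent and number of loops L (A-exp: L × count):
  A^10: L=3 ×1
  A^8: L=2 ×10
  A^6: L=1 ×21, L=3 ×24
  A^4: L=2 ×84, L=4 ×36
  A^2: L=1 ×24, L=3 ×151, L=5 ×35
  A^0: L=2 ×72, L=4 ×159, L=6 ×21
  A^-2: L=3 ×98, L=5 ×105, L=7 ×7
  A^-4: L=4 ×76, L=6 ×43, L=8 ×1
  A^-6: L=5 ×35, L=7 ×10
  A^-8: L=6 ×9, L=8 ×1
  A^-10: L=7 ×1
Each group contributes A^e * Σ count * d^(L-1):
Powers of d = -A^2 - A^-2: d^2 = A^4 + 2 + A^-4; d^3 = -A^6 - 3*A^2 - 3*A^-2 - A^-6; d^4 = A^8 + 4*A^4 + 6 + 4*A^-4 + A^-8; d^5 = -A^10 - 5*A^6 - 10*A^2 - 10*A^-2 - 5*A^-6 - A^-10; d^6 = A^12 + 6*A^8 + 15*A^4 + 20 + 15*A^-4 + 6*A^-8 + A^-12; d^7 = -A^14 - 7*A^10 - 21*A^6 - 35*A^2 - 35*A^-2 - 21*A^-6 - 7*A^-10 - A^-14.
  A^10 * (d^2) = A^14 + 2*A^10 + A^6
  A^8 * (10*d) = -10*A^10 - 10*A^6
  A^6 * (21 + 24*d^2) = 24*A^10 + 69*A^6 + 24*A^2
  A^4 * (84*d + 36*d^3) = -36*A^10 - 192*A^6 - 192*A^2 - 36*A^-2
  A^2 * (24 + 151*d^2 + 35*d^4) = 35*A^10 + 291*A^6 + 536*A^2 + 291*A^-2 + 35*A^-6
  A^0 * (72*d + 159*d^3 + 21*d^5) = -21*A^10 - 264*A^6 - 759*A^2 - 759*A^-2 - 264*A^-6 - 21*A^-10
  A^-2 * (98*d^2 + 105*d^4 + 7*d^6) = 7*A^10 + 147*A^6 + 623*A^2 + 966*A^-2 + 623*A^-6 + 147*A^-10 + 7*A^-14
  A^-4 * (76*d^3 + 43*d^5 + d^7) = -A^10 - 50*A^6 - 312*A^2 - 693*A^-2 - 693*A^-6 - 312*A^-10 - 50*A^-14 - A^-18
  A^-6 * (35*d^4 + 10*d^6) = 10*A^6 + 95*A^2 + 290*A^-2 + 410*A^-6 + 290*A^-10 + 95*A^-14 + 10*A^-18
  A^-8 * (9*d^5 + d^7) = -A^6 - 16*A^2 - 66*A^-2 - 125*A^-6 - 125*A^-10 - 66*A^-14 - 16*A^-18 - A^-22
  A^-10 * (d^6) = A^2 + 6*A^-2 + 15*A^-6 + 20*A^-10 + 15*A^-14 + 6*A^-18 + A^-22
Summing the groups: <K> = A^14 + A^6 - A^-2 + A^-6 - A^-10 + A^-14 - A^-18
Normalise by the writhe: (-A^3)^(-w) = (-A^3)^(-10) = A^-30, so f(A) = A^-30 * <K> = A^-16 + A^-24 - A^-32 + A^-36 - A^-40 + A^-44 - A^-48.
Substitute A = t^(-1/4), i.e. A^e → t^(-e/4): V(t) = -t^12 + t^11 - t^10 + t^9 - t^8 + t^6 + t^4

Answer: -t^12 + t^11 - t^10 + t^9 - t^8 + t^6 + t^4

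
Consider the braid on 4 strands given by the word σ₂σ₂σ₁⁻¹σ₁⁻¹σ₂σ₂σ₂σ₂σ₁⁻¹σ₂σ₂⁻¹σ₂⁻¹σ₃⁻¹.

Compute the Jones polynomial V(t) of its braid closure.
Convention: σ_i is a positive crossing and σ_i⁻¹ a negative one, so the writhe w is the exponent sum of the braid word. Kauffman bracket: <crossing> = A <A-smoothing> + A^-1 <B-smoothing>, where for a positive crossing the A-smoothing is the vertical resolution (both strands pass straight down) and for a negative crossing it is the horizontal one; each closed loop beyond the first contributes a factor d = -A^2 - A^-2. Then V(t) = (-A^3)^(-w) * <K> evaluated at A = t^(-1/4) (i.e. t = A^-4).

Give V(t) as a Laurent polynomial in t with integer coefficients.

-t^6 + 2*t^5 - 3*t^4 + 4*t^3 - 4*t^2 + 4*t - 2 + 2*t^-1 - t^-2

Derivation:
The presented braid s2 s2 s1^-1 s1^-1 s2 s2 s2 s2 s1^-1 s2 s2^-1 s2^-1 s3^-1 on 4 strands reduces by inverse Markov moves (closure unchanged at each step):
  Destabilize: the word has the form β·s3^-1 where s3^-1 occurs only as the final letter (β ∈ B_3); drop it and the last strand → 3 strands.
  Deconjugate: the word is γ·β·γ⁻¹ with γ = s2 s2 (prefix) and γ⁻¹ = s2^-1 s2^-1 (suffix); strip both.
Reduced to β = s1^-1 s1^-1 s2 s2 s2 s2 s1^-1 s2 on 3 strands, 8 crossings.
Compute on β:
Braid: s1^-1 s1^-1 s2 s2 s2 s2 s1^-1 s2 on 3 strands, 8 crossings.
Writhe w = (#positive) - (#negative) = 5 - 3 = 2.
Enumerate smoothing states for the bracket polynomial. There are 2^8 = 256 states.
Smooth each crossing (0=||, 1=⌣⌢); contribution A^(Σ sign_k(1-2s_k)) * d^(L-1).
Tabulate the states by total A-exponent and number of loops L (A-exp: L × count):
  A^8: L=4 ×1
  A^6: L=3 ×8
  A^4: L=2 ×22, L=4 ×6
  A^2: L=1 ×23, L=3 ×29, L=5 ×4
  A^0: L=2 ×47, L=4 ×22, L=6 ×1
  A^-2: L=3 ×48, L=5 ×8
  A^-4: L=4 ×27, L=6 ×1
  A^-6: L=5 ×8
  A^-8: L=6 ×1
Each group contributes A^e * Σ count * d^(L-1):
Powers of d = -A^2 - A^-2: d^2 = A^4 + 2 + A^-4; d^3 = -A^6 - 3*A^2 - 3*A^-2 - A^-6; d^4 = A^8 + 4*A^4 + 6 + 4*A^-4 + A^-8; d^5 = -A^10 - 5*A^6 - 10*A^2 - 10*A^-2 - 5*A^-6 - A^-10.
  A^8 * (d^3) = -A^14 - 3*A^10 - 3*A^6 - A^2
  A^6 * (8*d^2) = 8*A^10 + 16*A^6 + 8*A^2
  A^4 * (22*d + 6*d^3) = -6*A^10 - 40*A^6 - 40*A^2 - 6*A^-2
  A^2 * (23 + 29*d^2 + 4*d^4) = 4*A^10 + 45*A^6 + 105*A^2 + 45*A^-2 + 4*A^-6
  A^0 * (47*d + 22*d^3 + d^5) = -A^10 - 27*A^6 - 123*A^2 - 123*A^-2 - 27*A^-6 - A^-10
  A^-2 * (48*d^2 + 8*d^4) = 8*A^6 + 80*A^2 + 144*A^-2 + 80*A^-6 + 8*A^-10
  A^-4 * (27*d^3 + d^5) = -A^6 - 32*A^2 - 91*A^-2 - 91*A^-6 - 32*A^-10 - A^-14
  A^-6 * (8*d^4) = 8*A^2 + 32*A^-2 + 48*A^-6 + 32*A^-10 + 8*A^-14
  A^-8 * (d^5) = -A^2 - 5*A^-2 - 10*A^-6 - 10*A^-10 - 5*A^-14 - A^-18
Summing the groups: <K> = -A^14 + 2*A^10 - 2*A^6 + 4*A^2 - 4*A^-2 + 4*A^-6 - 3*A^-10 + 2*A^-14 - A^-18
Normalise by the writhe: (-A^3)^(-w) = (-A^3)^(-2) = A^-6, so f(A) = A^-6 * <K> = -A^8 + 2*A^4 - 2 + 4*A^-4 - 4*A^-8 + 4*A^-12 - 3*A^-16 + 2*A^-20 - A^-24.
Substitute A = t^(-1/4), i.e. A^e → t^(-e/4): V(t) = -t^6 + 2*t^5 - 3*t^4 + 4*t^3 - 4*t^2 + 4*t - 2 + 2*t^-1 - t^-2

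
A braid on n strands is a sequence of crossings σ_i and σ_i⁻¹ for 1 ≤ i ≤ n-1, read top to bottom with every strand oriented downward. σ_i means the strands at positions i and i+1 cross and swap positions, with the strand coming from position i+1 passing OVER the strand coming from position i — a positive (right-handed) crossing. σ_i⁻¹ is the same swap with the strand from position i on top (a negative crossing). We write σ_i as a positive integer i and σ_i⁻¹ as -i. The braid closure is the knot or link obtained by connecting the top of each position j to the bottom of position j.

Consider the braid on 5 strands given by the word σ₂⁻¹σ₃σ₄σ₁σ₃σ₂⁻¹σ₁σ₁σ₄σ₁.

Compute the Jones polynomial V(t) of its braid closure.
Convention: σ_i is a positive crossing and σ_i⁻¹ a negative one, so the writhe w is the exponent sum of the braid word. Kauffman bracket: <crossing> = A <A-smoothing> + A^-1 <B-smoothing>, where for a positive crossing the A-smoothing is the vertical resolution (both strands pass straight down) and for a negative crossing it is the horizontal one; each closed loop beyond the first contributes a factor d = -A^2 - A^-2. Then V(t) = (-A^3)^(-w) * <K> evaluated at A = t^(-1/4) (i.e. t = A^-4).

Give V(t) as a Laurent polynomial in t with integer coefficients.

-t^9 + 3*t^8 - 4*t^7 + 5*t^6 - 6*t^5 + 5*t^4 - 4*t^3 + 3*t^2 - t + 1

Derivation:
Braid: s2^-1 s3 s4 s1 s3 s2^-1 s1 s1 s4 s1 on 5 strands, 10 crossings.
Writhe w = (#positive) - (#negative) = 8 - 2 = 6.
Computing the Kauffman bracket via state sum. There are 2^10 = 1024 states.
For each crossing: s=0 is the vertical smoothing, s=1 horizontal. Crossing k contributes A^(sign_k * (1 - 2*s_k)); loop factor d = -A^2 - A^-2.
Tabulate the states by total A-exponent and number of loops L (A-exp: L × count):
  A^10: L=5 ×1
  A^8: L=4 ×10
  A^6: L=3 ×39, L=5 ×6
  A^4: L=2 ×68, L=4 ×51, L=6 ×1
  A^2: L=1 ×44, L=3 ×139, L=5 ×27
  A^0: L=2 ×126, L=4 ×118, L=6 ×8
  A^-2: L=1 ×11, L=3 ×140, L=5 ×58, L=7 ×1
  A^-4: L=2 ×19, L=4 ×85, L=6 ×16
  A^-6: L=3 ×15, L=5 ×28, L=7 ×2
  A^-8: L=4 ×6, L=6 ×4
  A^-10: L=5 ×1
Each group contributes A^e * Σ count * d^(L-1):
Powers of d = -A^2 - A^-2: d^2 = A^4 + 2 + A^-4; d^3 = -A^6 - 3*A^2 - 3*A^-2 - A^-6; d^4 = A^8 + 4*A^4 + 6 + 4*A^-4 + A^-8; d^5 = -A^10 - 5*A^6 - 10*A^2 - 10*A^-2 - 5*A^-6 - A^-10; d^6 = A^12 + 6*A^8 + 15*A^4 + 20 + 15*A^-4 + 6*A^-8 + A^-12.
  A^10 * (d^4) = A^18 + 4*A^14 + 6*A^10 + 4*A^6 + A^2
  A^8 * (10*d^3) = -10*A^14 - 30*A^10 - 30*A^6 - 10*A^2
  A^6 * (39*d^2 + 6*d^4) = 6*A^14 + 63*A^10 + 114*A^6 + 63*A^2 + 6*A^-2
  A^4 * (68*d + 51*d^3 + d^5) = -A^14 - 56*A^10 - 231*A^6 - 231*A^2 - 56*A^-2 - A^-6
  A^2 * (44 + 139*d^2 + 27*d^4) = 27*A^10 + 247*A^6 + 484*A^2 + 247*A^-2 + 27*A^-6
  A^0 * (126*d + 118*d^3 + 8*d^5) = -8*A^10 - 158*A^6 - 560*A^2 - 560*A^-2 - 158*A^-6 - 8*A^-10
  A^-2 * (11 + 140*d^2 + 58*d^4 + d^6) = A^10 + 64*A^6 + 387*A^2 + 659*A^-2 + 387*A^-6 + 64*A^-10 + A^-14
  A^-4 * (19*d + 85*d^3 + 16*d^5) = -16*A^6 - 165*A^2 - 434*A^-2 - 434*A^-6 - 165*A^-10 - 16*A^-14
  A^-6 * (15*d^2 + 28*d^4 + 2*d^6) = 2*A^6 + 40*A^2 + 157*A^-2 + 238*A^-6 + 157*A^-10 + 40*A^-14 + 2*A^-18
  A^-8 * (6*d^3 + 4*d^5) = -4*A^2 - 26*A^-2 - 58*A^-6 - 58*A^-10 - 26*A^-14 - 4*A^-18
  A^-10 * (d^4) = A^-2 + 4*A^-6 + 6*A^-10 + 4*A^-14 + A^-18
Summing the groups: <K> = A^18 - A^14 + 3*A^10 - 4*A^6 + 5*A^2 - 6*A^-2 + 5*A^-6 - 4*A^-10 + 3*A^-14 - A^-18
Normalise by the writhe: (-A^3)^(-w) = (-A^3)^(-6) = A^-18, so f(A) = A^-18 * <K> = 1 - A^-4 + 3*A^-8 - 4*A^-12 + 5*A^-16 - 6*A^-20 + 5*A^-24 - 4*A^-28 + 3*A^-32 - A^-36.
Substitute A = t^(-1/4), i.e. A^e → t^(-e/4): V(t) = -t^9 + 3*t^8 - 4*t^7 + 5*t^6 - 6*t^5 + 5*t^4 - 4*t^3 + 3*t^2 - t + 1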